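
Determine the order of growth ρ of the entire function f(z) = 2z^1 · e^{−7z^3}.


M(r) = max_{|z|=r} |2|·|z|^1·|e^{−7z^3}| = 2·r^1 · e^{7r^3} (the factors attain their maxima compatibly on |z|=r). Then log M(r) = log 2 + 1·log r + 7r^3, dominated by the last term, so log log M(r) ~ 3·log r. The polynomial factor 2z^1 contributes only a log r term and does not affect the order. ρ = 3.
Therefore ρ = 3.

Order ρ = 3.


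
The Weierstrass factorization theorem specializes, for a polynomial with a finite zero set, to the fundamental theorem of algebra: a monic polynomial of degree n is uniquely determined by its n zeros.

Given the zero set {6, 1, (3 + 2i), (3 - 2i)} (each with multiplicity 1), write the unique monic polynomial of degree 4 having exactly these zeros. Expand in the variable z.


The polynomial is p(z) = ∏_{α ∈ S} (z − α), where S = {6, 1, (3 + 2i), (3 - 2i)}.
Expanding the product yields: p(z) = z^4 -13·z^3 + 61·z^2 -127·z + 78.
Note conjugate pairs combine to real quadratics: (z − (3+2i))(z − (3−2i)) = z² − 6z + 13.
The resulting polynomial has degree 4 and real coefficients as required.

p(z) = z^4 -13·z^3 + 61·z^2 -127·z + 78.


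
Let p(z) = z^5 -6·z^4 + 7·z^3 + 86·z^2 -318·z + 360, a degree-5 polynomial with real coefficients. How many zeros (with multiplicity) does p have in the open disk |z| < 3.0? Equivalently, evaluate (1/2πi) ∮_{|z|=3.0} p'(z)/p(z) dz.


The zeros of p are: (2 + 1i), (2 - 1i), -4, (3 + 3i), (3 - 3i).
Their magnitudes are: 2.236, 2.236, 4, 4.243, 4.243.
Zeros with |z| < R = 3.0: (2 + 1i), (2 - 1i).
Count = 2.
By the argument principle, (1/2πi) ∮_{|z|=R} p'(z)/p(z) dz equals exactly this count.

Number of zeros inside |z| < 3.0: 2.


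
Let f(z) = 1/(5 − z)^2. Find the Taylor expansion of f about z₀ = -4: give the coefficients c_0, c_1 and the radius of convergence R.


Let w = z − z₀, so z = z₀ + w.
Then 5 − z = 5 − (z₀ + w) = (5 − z₀) − w = 9 − w.
f(z) = 1/(9 − w)^2 = (1/(9)^2) · (1 − w/(9))^{−2}.
By the binomial series (1−u)^{−2} = Σ_{n≥0} C(n+1, 1) u^n for |u|<1, with u = w/(9):
  c_n = C(n+1, 1) / (9)^(n+2).
  c_0 = 1/(9)^2 = 1/81.
  c_1 = 2/(9)^3 = 2/729.
The series is valid for |w/d| < 1, i.e. |z − z₀| < |d|.
Radius of convergence: R = |5 − z₀| = |9| = 9 (distance from z₀ to the singularity z = 5).

c_0 = 1/81, c_1 = 2/729; R = 9.


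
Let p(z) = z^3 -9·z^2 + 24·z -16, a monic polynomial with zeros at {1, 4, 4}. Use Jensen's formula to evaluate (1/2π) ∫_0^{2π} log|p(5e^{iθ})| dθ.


Zeros: 1, 4, 4; r = 5.
Inside |z| < r: 1, 4, 4. Outside (|z| ≥ r): ∅.
p(0) = -16, so log|p(0)| = log(16) = 2.7726.
Apply Jensen: I(r) = log|p(0)| + Σ_k log(r/|z_k|), summed over zeros inside |z| < r.
  log(r/|z_k|) for z_k = 1: log(5/1) = 1.6094
  log(r/|z_k|) for z_k = 4: log(5/4) = 0.2231
  log(r/|z_k|) for z_k = 4: log(5/4) = 0.2231
Sum over inside zeros: 2.0557.
I(r) = log|p(0)| + (inside sum) = 2.7726 + 2.0557 = 4.8283.
Closed form (all zeros inside, monic): I(r) = n·log(r) = 3·log(5) = 4.8283. ✓

I(r) ≈ 4.8283.


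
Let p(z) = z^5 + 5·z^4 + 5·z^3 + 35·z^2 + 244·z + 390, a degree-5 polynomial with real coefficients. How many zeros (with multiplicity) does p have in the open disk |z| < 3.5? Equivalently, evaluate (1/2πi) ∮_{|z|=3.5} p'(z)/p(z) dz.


The zeros of p are: -3, (-3 + 1i), (-3 - 1i), (2 + 3i), (2 - 3i).
Their magnitudes are: 3, 3.162, 3.162, 3.606, 3.606.
Zeros with |z| < R = 3.5: -3, (-3 + 1i), (-3 - 1i).
Count = 3.
By the argument principle, (1/2πi) ∮_{|z|=R} p'(z)/p(z) dz equals exactly this count.

Number of zeros inside |z| < 3.5: 3.


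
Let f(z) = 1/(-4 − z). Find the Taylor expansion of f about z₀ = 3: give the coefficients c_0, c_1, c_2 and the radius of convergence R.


Let w = z − z₀, so z = z₀ + w.
Then -4 − z = -4 − (z₀ + w) = (-4 − z₀) − w = -7 − w.
f(z) = 1/(-7 − w) = (1/(-7)) · 1/(1 − w/(-7)) = Σ_{n≥0} w^n / (-7)^(n+1).
So c_n = 1/(-7)^(n+1):
  c_0 = 1/(-7)^1 = -1/7.
  c_1 = 1/(-7)^2 = 1/49.
  c_2 = 1/(-7)^3 = -1/343.
The series is valid for |w/d| < 1, i.e. |z − z₀| < |d|.
Radius of convergence: R = |-4 − z₀| = |-7| = 7 (distance from z₀ to the singularity z = -4).

c_0 = -1/7, c_1 = 1/49, c_2 = -1/343; R = 7.


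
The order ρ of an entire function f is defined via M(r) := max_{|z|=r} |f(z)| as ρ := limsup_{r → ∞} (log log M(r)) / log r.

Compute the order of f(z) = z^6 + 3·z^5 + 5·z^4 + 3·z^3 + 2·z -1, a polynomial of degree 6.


|f(z)| ≤ Σ|c_k|·r^k = O(r^6) as r → ∞. Polynomial growth is O(e^{r^ε}) for every ε > 0 (since r^6/e^{r^ε} → 0), so ρ ≤ ε for all ε > 0, i.e. ρ = 0. Every nonconstant polynomial has order 0.
Therefore ρ = 0.

Order ρ = 0.


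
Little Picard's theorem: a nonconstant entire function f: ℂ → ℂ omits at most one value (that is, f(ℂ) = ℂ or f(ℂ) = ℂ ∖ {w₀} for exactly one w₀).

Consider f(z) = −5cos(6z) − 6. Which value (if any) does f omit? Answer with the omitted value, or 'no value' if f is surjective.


Little Picard bounds the complement of f(ℂ) to at most one point.
cos is entire and surjective onto ℂ: for every w ∈ ℂ, cos(ζ) = w has a solution ζ ∈ ℂ (e.g., via the complex inverse arccos). With ζ = 6z this gives z = ζ/(6). Then -5·cos(6z) takes every value in -5·ℂ = ℂ, and adding -6 is a bijection of ℂ. So f is surjective and omits no value. (Note: only on the real line is cos bounded by [−1, 1].)

Omitted value: no value.


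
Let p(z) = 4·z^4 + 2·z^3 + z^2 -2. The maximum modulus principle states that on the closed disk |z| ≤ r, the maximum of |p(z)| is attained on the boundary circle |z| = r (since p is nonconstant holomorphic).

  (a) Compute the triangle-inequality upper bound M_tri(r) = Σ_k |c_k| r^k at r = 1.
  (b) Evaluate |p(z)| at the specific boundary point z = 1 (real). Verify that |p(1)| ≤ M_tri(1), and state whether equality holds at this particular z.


Coefficients: c_0 = -2, c_1 = 0, c_2 = 1, c_3 = 2, c_4 = 4. Radius r = 1.
Part (a). Triangle bound: M_tri(r) = Σ_k |c_k| r^k
  = |-2|·1^0 + |0|·1^1 + |1|·1^2 + |2|·1^3 + |4|·1^4
  = 2 + 0 + 1 + 2 + 4 = 9.
This bounds M(r) := max_{|z|=r} |p(z)| from above; equality holds iff all terms c_k z^k can be made to align in phase at a single z on |z|=r.
Part (b). At z = 1 (real, on the circle |z| = r):
  p(1) = (-2)·1^0 + (0)·1^1 + (1)·1^2 + (2)·1^3 + (4)·1^4 = 5.
  |p(1)| = 5.
Check: |p(1)| = 5 ≤ 9 = M_tri(1). ✓ Equality does not hold at z = 1 (the coefficients have mixed signs, so the terms do not all align in phase there).

M_tri(1) = 9; |p(1)| = 5; equality at z=1: no.


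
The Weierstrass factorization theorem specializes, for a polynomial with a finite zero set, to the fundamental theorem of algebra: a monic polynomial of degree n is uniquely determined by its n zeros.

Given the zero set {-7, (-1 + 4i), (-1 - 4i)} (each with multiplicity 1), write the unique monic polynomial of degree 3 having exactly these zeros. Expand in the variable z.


The polynomial is p(z) = ∏_{α ∈ S} (z − α), where S = {-7, (-1 + 4i), (-1 - 4i)}.
Expanding the product yields: p(z) = z^3 + 9·z^2 + 31·z + 119.
Note conjugate pairs combine to real quadratics: (z − (-1+4i))(z − (-1−4i)) = z² + 2z + 17.
The resulting polynomial has degree 3 and real coefficients as required.

p(z) = z^3 + 9·z^2 + 31·z + 119.


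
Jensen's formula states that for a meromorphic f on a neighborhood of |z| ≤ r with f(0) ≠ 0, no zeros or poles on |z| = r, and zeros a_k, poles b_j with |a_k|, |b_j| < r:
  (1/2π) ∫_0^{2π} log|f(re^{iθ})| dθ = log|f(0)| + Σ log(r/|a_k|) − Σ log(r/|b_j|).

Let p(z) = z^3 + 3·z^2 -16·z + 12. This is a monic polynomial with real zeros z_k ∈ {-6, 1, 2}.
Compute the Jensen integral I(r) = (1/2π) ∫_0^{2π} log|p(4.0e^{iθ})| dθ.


Zeros: -6, 1, 2; r = 4.0.
Inside |z| < r: 1, 2. Outside (|z| ≥ r): -6.
p(0) = 12, so log|p(0)| = log(12) = 2.4849.
Apply Jensen: I(r) = log|p(0)| + Σ_k log(r/|z_k|), summed over zeros inside |z| < r.
  log(r/|z_k|) for z_k = 1: log(4.0/1) = 1.3863
  log(r/|z_k|) for z_k = 2: log(4.0/2) = 0.6931
  Outside zeros (-6) contribute nothing to the Jensen sum.
Sum over inside zeros: 2.0794.
I(r) = log|p(0)| + (inside sum) = 2.4849 + 2.0794 = 4.5643.
Note: since some zeros are outside |z| ≤ r, the simplified n·log(r) form does NOT apply — only the inside zeros contribute.

I(r) ≈ 4.5643.


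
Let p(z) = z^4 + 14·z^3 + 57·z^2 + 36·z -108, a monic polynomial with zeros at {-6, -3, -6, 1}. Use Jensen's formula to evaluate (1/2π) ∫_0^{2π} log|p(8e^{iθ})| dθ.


Zeros: -6, -6, -3, 1; r = 8.
Inside |z| < r: -6, -6, -3, 1. Outside (|z| ≥ r): ∅.
p(0) = -108, so log|p(0)| = log(108) = 4.6821.
Apply Jensen: I(r) = log|p(0)| + Σ_k log(r/|z_k|), summed over zeros inside |z| < r.
  log(r/|z_k|) for z_k = -6: log(8/6) = 0.2877
  log(r/|z_k|) for z_k = -3: log(8/3) = 0.9808
  log(r/|z_k|) for z_k = -6: log(8/6) = 0.2877
  log(r/|z_k|) for z_k = 1: log(8/1) = 2.0794
Sum over inside zeros: 3.6356.
I(r) = log|p(0)| + (inside sum) = 4.6821 + 3.6356 = 8.3178.
Closed form (all zeros inside, monic): I(r) = n·log(r) = 4·log(8) = 8.3178. ✓

I(r) ≈ 8.3178.


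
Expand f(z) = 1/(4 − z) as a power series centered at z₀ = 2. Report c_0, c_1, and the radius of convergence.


Let w = z − z₀, so z = z₀ + w.
Then 4 − z = 4 − (z₀ + w) = (4 − z₀) − w = 2 − w.
f(z) = 1/(2 − w) = (1/(2)) · 1/(1 − w/(2)) = Σ_{n≥0} w^n / (2)^(n+1).
So c_n = 1/(2)^(n+1):
  c_0 = 1/(2)^1 = 1/2.
  c_1 = 1/(2)^2 = 1/4.
The series is valid for |w/d| < 1, i.e. |z − z₀| < |d|.
Radius of convergence: R = |4 − z₀| = |2| = 2 (distance from z₀ to the singularity z = 4).

c_0 = 1/2, c_1 = 1/4; R = 2.


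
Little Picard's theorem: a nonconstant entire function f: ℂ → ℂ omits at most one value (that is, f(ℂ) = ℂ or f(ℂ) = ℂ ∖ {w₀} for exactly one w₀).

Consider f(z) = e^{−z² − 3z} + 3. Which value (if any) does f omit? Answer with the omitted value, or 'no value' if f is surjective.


Little Picard bounds the complement of f(ℂ) to at most one point.
The exponent g(z) = −z² − 3z is a nonconstant polynomial, hence surjective onto ℂ. So e^{g(z)} takes every value in {e^w : w ∈ ℂ} = ℂ ∖ {0}. Adding 3 shifts the range to ℂ ∖ {3}. f omits exactly 3.

Omitted value: 3.


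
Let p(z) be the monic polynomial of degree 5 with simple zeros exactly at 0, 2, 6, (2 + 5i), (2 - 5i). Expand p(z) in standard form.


The polynomial is p(z) = ∏_{α ∈ S} (z − α), where S = {0, 2, 6, (2 + 5i), (2 - 5i)}.
Expanding the product yields: p(z) = z^5 -12·z^4 + 73·z^3 -280·z^2 + 348·z.
Note conjugate pairs combine to real quadratics: (z − (2+5i))(z − (2−5i)) = z² − 4z + 29.
The resulting polynomial has degree 5 and real coefficients as required.

p(z) = z^5 -12·z^4 + 73·z^3 -280·z^2 + 348·z.


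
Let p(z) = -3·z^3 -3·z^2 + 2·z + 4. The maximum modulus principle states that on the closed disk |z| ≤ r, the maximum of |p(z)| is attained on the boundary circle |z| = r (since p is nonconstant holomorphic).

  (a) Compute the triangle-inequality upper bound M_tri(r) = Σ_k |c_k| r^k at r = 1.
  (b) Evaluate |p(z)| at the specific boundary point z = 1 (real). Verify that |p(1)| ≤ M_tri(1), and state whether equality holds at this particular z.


Coefficients: c_0 = 4, c_1 = 2, c_2 = -3, c_3 = -3. Radius r = 1.
Part (a). Triangle bound: M_tri(r) = Σ_k |c_k| r^k
  = |4|·1^0 + |2|·1^1 + |-3|·1^2 + |-3|·1^3
  = 4 + 2 + 3 + 3 = 12.
This bounds M(r) := max_{|z|=r} |p(z)| from above; equality holds iff all terms c_k z^k can be made to align in phase at a single z on |z|=r.
Part (b). At z = 1 (real, on the circle |z| = r):
  p(1) = (4)·1^0 + (2)·1^1 + (-3)·1^2 + (-3)·1^3 = 0.
  |p(1)| = 0.
Check: |p(1)| = 0 ≤ 12 = M_tri(1). ✓ Equality does not hold at z = 1 (the coefficients have mixed signs, so the terms do not all align in phase there).

M_tri(1) = 12; |p(1)| = 0; equality at z=1: no.


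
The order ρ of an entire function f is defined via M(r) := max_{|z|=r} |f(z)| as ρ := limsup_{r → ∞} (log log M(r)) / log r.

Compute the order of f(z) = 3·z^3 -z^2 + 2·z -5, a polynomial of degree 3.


|f(z)| ≤ Σ|c_k|·r^k = O(r^3) as r → ∞. Polynomial growth is O(e^{r^ε}) for every ε > 0 (since r^3/e^{r^ε} → 0), so ρ ≤ ε for all ε > 0, i.e. ρ = 0. Every nonconstant polynomial has order 0.
Therefore ρ = 0.

Order ρ = 0.


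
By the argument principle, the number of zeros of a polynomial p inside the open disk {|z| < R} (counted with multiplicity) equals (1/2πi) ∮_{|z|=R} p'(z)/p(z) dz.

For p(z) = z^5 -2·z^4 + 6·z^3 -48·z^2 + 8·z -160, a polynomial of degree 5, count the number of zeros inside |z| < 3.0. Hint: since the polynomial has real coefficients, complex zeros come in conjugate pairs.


The zeros of p are: 4, (0 + 2i), (0 - 2i), (-1 + 3i), (-1 - 3i).
Their magnitudes are: 4, 2, 2, 3.162, 3.162.
Zeros with |z| < R = 3.0: (0 + 2i), (0 - 2i).
Count = 2.
By the argument principle, (1/2πi) ∮_{|z|=R} p'(z)/p(z) dz equals exactly this count.

Number of zeros inside |z| < 3.0: 2.


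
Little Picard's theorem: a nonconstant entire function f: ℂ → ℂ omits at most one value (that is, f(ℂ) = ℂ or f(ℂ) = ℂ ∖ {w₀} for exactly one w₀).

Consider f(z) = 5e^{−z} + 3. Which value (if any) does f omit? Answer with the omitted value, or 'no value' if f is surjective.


Little Picard bounds the complement of f(ℂ) to at most one point.
e^{−z} is never zero on ℂ, so 5·e^{−z} takes every value in ℂ ∖ {0}. Adding 3 shifts the range to ℂ ∖ {3}. Thus f omits exactly the value 3.

Omitted value: 3.


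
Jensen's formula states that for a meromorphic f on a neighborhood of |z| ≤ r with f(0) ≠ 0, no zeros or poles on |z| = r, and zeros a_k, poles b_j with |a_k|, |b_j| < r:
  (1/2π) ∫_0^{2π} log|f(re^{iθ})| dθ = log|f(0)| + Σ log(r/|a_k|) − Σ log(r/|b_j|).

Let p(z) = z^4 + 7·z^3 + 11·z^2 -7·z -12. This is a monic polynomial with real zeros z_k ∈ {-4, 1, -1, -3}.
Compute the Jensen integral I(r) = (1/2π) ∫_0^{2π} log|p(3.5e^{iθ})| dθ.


Zeros: -4, -3, -1, 1; r = 3.5.
Inside |z| < r: -3, -1, 1. Outside (|z| ≥ r): -4.
p(0) = -12, so log|p(0)| = log(12) = 2.4849.
Apply Jensen: I(r) = log|p(0)| + Σ_k log(r/|z_k|), summed over zeros inside |z| < r.
  log(r/|z_k|) for z_k = 1: log(3.5/1) = 1.2528
  log(r/|z_k|) for z_k = -1: log(3.5/1) = 1.2528
  log(r/|z_k|) for z_k = -3: log(3.5/3) = 0.1542
  Outside zeros (-4) contribute nothing to the Jensen sum.
Sum over inside zeros: 2.6597.
I(r) = log|p(0)| + (inside sum) = 2.4849 + 2.6597 = 5.1446.
Note: since some zeros are outside |z| ≤ r, the simplified n·log(r) form does NOT apply — only the inside zeros contribute.

I(r) ≈ 5.1446.


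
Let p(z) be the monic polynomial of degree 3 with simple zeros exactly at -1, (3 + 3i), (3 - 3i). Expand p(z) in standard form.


The polynomial is p(z) = ∏_{α ∈ S} (z − α), where S = {-1, (3 + 3i), (3 - 3i)}.
Expanding the product yields: p(z) = z^3 -5·z^2 + 12·z + 18.
Note conjugate pairs combine to real quadratics: (z − (3+3i))(z − (3−3i)) = z² − 6z + 18.
The resulting polynomial has degree 3 and real coefficients as required.

p(z) = z^3 -5·z^2 + 12·z + 18.


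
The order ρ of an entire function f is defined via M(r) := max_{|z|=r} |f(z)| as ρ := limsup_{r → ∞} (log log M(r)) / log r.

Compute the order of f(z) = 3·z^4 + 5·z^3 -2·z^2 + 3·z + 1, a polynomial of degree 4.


|f(z)| ≤ Σ|c_k|·r^k = O(r^4) as r → ∞. Polynomial growth is O(e^{r^ε}) for every ε > 0 (since r^4/e^{r^ε} → 0), so ρ ≤ ε for all ε > 0, i.e. ρ = 0. Every nonconstant polynomial has order 0.
Therefore ρ = 0.

Order ρ = 0.


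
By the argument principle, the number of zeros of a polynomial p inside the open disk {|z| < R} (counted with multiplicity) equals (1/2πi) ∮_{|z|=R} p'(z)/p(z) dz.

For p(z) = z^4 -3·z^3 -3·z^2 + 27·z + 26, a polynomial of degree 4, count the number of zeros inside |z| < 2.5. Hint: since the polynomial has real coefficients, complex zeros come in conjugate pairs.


The zeros of p are: -2, -1, (3 + 2i), (3 - 2i).
Their magnitudes are: 2, 1, 3.606, 3.606.
Zeros with |z| < R = 2.5: -2, -1.
Count = 2.
By the argument principle, (1/2πi) ∮_{|z|=R} p'(z)/p(z) dz equals exactly this count.

Number of zeros inside |z| < 2.5: 2.


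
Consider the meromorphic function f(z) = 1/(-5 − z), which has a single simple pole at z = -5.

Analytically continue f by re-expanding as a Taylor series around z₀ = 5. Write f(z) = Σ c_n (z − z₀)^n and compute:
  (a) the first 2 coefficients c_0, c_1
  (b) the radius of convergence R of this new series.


Let w = z − z₀, so z = z₀ + w.
Then -5 − z = -5 − (z₀ + w) = (-5 − z₀) − w = -10 − w.
f(z) = 1/(-10 − w) = (1/(-10)) · 1/(1 − w/(-10)) = Σ_{n≥0} w^n / (-10)^(n+1).
So c_n = 1/(-10)^(n+1):
  c_0 = 1/(-10)^1 = -1/10.
  c_1 = 1/(-10)^2 = 1/100.
The series is valid for |w/d| < 1, i.e. |z − z₀| < |d|.
Radius of convergence: R = |-5 − z₀| = |-10| = 10 (distance from z₀ to the singularity z = -5).

c_0 = -1/10, c_1 = 1/100; R = 10.


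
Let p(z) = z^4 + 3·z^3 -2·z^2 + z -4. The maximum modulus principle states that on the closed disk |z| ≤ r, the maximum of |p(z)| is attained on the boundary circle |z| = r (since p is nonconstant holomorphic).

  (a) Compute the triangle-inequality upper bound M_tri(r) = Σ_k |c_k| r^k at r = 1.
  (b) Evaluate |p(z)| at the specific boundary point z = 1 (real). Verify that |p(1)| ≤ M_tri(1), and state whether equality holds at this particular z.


Coefficients: c_0 = -4, c_1 = 1, c_2 = -2, c_3 = 3, c_4 = 1. Radius r = 1.
Part (a). Triangle bound: M_tri(r) = Σ_k |c_k| r^k
  = |-4|·1^0 + |1|·1^1 + |-2|·1^2 + |3|·1^3 + |1|·1^4
  = 4 + 1 + 2 + 3 + 1 = 11.
This bounds M(r) := max_{|z|=r} |p(z)| from above; equality holds iff all terms c_k z^k can be made to align in phase at a single z on |z|=r.
Part (b). At z = 1 (real, on the circle |z| = r):
  p(1) = (-4)·1^0 + (1)·1^1 + (-2)·1^2 + (3)·1^3 + (1)·1^4 = -1.
  |p(1)| = 1.
Check: |p(1)| = 1 ≤ 11 = M_tri(1). ✓ Equality does not hold at z = 1 (the coefficients have mixed signs, so the terms do not all align in phase there).

M_tri(1) = 11; |p(1)| = 1; equality at z=1: no.


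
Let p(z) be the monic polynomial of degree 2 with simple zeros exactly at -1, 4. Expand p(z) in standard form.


The polynomial is p(z) = ∏_{α ∈ S} (z − α), where S = {-1, 4}.
Expanding the product yields: p(z) = z^2 -3·z -4.
The resulting polynomial has degree 2 and real coefficients as required.

p(z) = z^2 -3·z -4.


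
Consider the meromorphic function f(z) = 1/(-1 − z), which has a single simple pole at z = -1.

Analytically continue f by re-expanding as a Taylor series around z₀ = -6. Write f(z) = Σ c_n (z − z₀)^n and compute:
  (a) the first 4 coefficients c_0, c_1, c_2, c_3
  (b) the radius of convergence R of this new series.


Let w = z − z₀, so z = z₀ + w.
Then -1 − z = -1 − (z₀ + w) = (-1 − z₀) − w = 5 − w.
f(z) = 1/(5 − w) = (1/(5)) · 1/(1 − w/(5)) = Σ_{n≥0} w^n / (5)^(n+1).
So c_n = 1/(5)^(n+1):
  c_0 = 1/(5)^1 = 1/5.
  c_1 = 1/(5)^2 = 1/25.
  c_2 = 1/(5)^3 = 1/125.
  c_3 = 1/(5)^4 = 1/625.
The series is valid for |w/d| < 1, i.e. |z − z₀| < |d|.
Radius of convergence: R = |-1 − z₀| = |5| = 5 (distance from z₀ to the singularity z = -1).

c_0 = 1/5, c_1 = 1/25, c_2 = 1/125, c_3 = 1/625; R = 5.


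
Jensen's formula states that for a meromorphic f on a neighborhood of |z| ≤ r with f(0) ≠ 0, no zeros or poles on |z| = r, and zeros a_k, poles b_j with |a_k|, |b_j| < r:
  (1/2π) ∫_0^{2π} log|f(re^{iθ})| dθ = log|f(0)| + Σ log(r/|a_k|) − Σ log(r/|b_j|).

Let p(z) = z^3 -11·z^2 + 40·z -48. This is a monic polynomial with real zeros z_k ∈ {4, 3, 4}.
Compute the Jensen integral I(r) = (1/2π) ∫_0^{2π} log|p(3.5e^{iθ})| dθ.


Zeros: 3, 4, 4; r = 3.5.
Inside |z| < r: 3. Outside (|z| ≥ r): 4, 4.
p(0) = -48, so log|p(0)| = log(48) = 3.8712.
Apply Jensen: I(r) = log|p(0)| + Σ_k log(r/|z_k|), summed over zeros inside |z| < r.
  log(r/|z_k|) for z_k = 3: log(3.5/3) = 0.1542
  Outside zeros (4, 4) contribute nothing to the Jensen sum.
Sum over inside zeros: 0.1542.
I(r) = log|p(0)| + (inside sum) = 3.8712 + 0.1542 = 4.0254.
Note: since some zeros are outside |z| ≤ r, the simplified n·log(r) form does NOT apply — only the inside zeros contribute.

I(r) ≈ 4.0254.


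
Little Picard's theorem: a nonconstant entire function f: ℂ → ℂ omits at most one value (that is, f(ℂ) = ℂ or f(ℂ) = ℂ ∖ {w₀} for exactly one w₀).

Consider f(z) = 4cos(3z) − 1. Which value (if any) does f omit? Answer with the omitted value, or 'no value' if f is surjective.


Little Picard bounds the complement of f(ℂ) to at most one point.
cos is entire and surjective onto ℂ: for every w ∈ ℂ, cos(ζ) = w has a solution ζ ∈ ℂ (e.g., via the complex inverse arccos). With ζ = 3z this gives z = ζ/(3). Then 4·cos(3z) takes every value in 4·ℂ = ℂ, and adding -1 is a bijection of ℂ. So f is surjective and omits no value. (Note: only on the real line is cos bounded by [−1, 1].)

Omitted value: no value.


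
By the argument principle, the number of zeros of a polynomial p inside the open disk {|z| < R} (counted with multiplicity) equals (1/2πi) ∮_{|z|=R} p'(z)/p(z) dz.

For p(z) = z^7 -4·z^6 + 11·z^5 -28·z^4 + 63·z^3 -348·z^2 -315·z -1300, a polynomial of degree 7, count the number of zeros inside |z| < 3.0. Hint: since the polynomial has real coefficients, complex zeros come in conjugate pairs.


The zeros of p are: (-1 + 2i), (-1 - 2i), 4, (2 + 3i), (2 - 3i), (-1 + 2i), (-1 - 2i).
Their magnitudes are: 2.236, 2.236, 4, 3.606, 3.606, 2.236, 2.236.
Zeros with |z| < R = 3.0: (-1 + 2i), (-1 - 2i), (-1 + 2i), (-1 - 2i).
Count = 4.
By the argument principle, (1/2πi) ∮_{|z|=R} p'(z)/p(z) dz equals exactly this count.

Number of zeros inside |z| < 3.0: 4.


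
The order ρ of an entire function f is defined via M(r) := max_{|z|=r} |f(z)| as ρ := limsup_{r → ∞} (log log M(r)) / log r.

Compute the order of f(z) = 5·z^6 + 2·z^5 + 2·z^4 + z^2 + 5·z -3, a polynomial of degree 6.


|f(z)| ≤ Σ|c_k|·r^k = O(r^6) as r → ∞. Polynomial growth is O(e^{r^ε}) for every ε > 0 (since r^6/e^{r^ε} → 0), so ρ ≤ ε for all ε > 0, i.e. ρ = 0. Every nonconstant polynomial has order 0.
Therefore ρ = 0.

Order ρ = 0.


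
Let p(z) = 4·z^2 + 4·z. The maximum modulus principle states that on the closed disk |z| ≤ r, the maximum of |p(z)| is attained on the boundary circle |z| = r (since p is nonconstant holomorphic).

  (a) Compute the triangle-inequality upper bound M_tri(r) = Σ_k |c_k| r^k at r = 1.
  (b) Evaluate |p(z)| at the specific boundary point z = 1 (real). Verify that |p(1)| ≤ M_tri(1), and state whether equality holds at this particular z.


Coefficients: c_0 = 0, c_1 = 4, c_2 = 4. Radius r = 1.
Part (a). Triangle bound: M_tri(r) = Σ_k |c_k| r^k
  = |0|·1^0 + |4|·1^1 + |4|·1^2
  = 0 + 4 + 4 = 8.
This bounds M(r) := max_{|z|=r} |p(z)| from above; equality holds iff all terms c_k z^k can be made to align in phase at a single z on |z|=r.
Part (b). At z = 1 (real, on the circle |z| = r):
  p(1) = (0)·1^0 + (4)·1^1 + (4)·1^2 = 8.
  |p(1)| = 8.
Since all nonzero coefficients share the same sign, |p(1)| = 8 = M_tri(1); the triangle bound is attained at z = 1, so in fact M(r) = 8.

M_tri(1) = 8; |p(1)| = 8; equality at z=1: yes.


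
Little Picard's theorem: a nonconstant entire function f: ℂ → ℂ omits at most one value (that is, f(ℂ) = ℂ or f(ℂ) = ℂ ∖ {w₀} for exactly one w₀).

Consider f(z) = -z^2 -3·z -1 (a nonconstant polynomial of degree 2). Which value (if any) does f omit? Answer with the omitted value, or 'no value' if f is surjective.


Little Picard bounds the complement of f(ℂ) to at most one point.
For every w ∈ ℂ, the equation p(z) − w = 0 is a nonconstant polynomial in z and hence has at least one root by the fundamental theorem of algebra. So p is surjective onto ℂ, omitting no value.

Omitted value: no value.


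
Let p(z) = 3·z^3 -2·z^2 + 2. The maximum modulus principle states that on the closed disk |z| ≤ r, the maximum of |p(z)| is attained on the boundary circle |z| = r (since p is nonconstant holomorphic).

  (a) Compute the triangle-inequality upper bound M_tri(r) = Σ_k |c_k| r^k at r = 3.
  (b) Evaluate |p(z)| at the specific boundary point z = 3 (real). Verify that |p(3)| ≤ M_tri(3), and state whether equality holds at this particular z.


Coefficients: c_0 = 2, c_1 = 0, c_2 = -2, c_3 = 3. Radius r = 3.
Part (a). Triangle bound: M_tri(r) = Σ_k |c_k| r^k
  = |2|·3^0 + |0|·3^1 + |-2|·3^2 + |3|·3^3
  = 2 + 0 + 18 + 81 = 101.
This bounds M(r) := max_{|z|=r} |p(z)| from above; equality holds iff all terms c_k z^k can be made to align in phase at a single z on |z|=r.
Part (b). At z = 3 (real, on the circle |z| = r):
  p(3) = (2)·3^0 + (0)·3^1 + (-2)·3^2 + (3)·3^3 = 65.
  |p(3)| = 65.
Check: |p(3)| = 65 ≤ 101 = M_tri(3). ✓ Equality does not hold at z = 3 (the coefficients have mixed signs, so the terms do not all align in phase there).

M_tri(3) = 101; |p(3)| = 65; equality at z=3: no.


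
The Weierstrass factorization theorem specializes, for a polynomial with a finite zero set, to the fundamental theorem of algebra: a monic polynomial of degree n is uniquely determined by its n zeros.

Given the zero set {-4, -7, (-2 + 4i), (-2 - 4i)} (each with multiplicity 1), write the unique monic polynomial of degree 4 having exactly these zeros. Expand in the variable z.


The polynomial is p(z) = ∏_{α ∈ S} (z − α), where S = {-4, -7, (-2 + 4i), (-2 - 4i)}.
Expanding the product yields: p(z) = z^4 + 15·z^3 + 92·z^2 + 332·z + 560.
Note conjugate pairs combine to real quadratics: (z − (-2+4i))(z − (-2−4i)) = z² + 4z + 20.
The resulting polynomial has degree 4 and real coefficients as required.

p(z) = z^4 + 15·z^3 + 92·z^2 + 332·z + 560.


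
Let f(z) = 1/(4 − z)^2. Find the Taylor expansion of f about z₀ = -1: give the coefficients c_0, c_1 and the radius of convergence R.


Let w = z − z₀, so z = z₀ + w.
Then 4 − z = 4 − (z₀ + w) = (4 − z₀) − w = 5 − w.
f(z) = 1/(5 − w)^2 = (1/(5)^2) · (1 − w/(5))^{−2}.
By the binomial series (1−u)^{−2} = Σ_{n≥0} C(n+1, 1) u^n for |u|<1, with u = w/(5):
  c_n = C(n+1, 1) / (5)^(n+2).
  c_0 = 1/(5)^2 = 1/25.
  c_1 = 2/(5)^3 = 2/125.
The series is valid for |w/d| < 1, i.e. |z − z₀| < |d|.
Radius of convergence: R = |4 − z₀| = |5| = 5 (distance from z₀ to the singularity z = 4).

c_0 = 1/25, c_1 = 2/125; R = 5.


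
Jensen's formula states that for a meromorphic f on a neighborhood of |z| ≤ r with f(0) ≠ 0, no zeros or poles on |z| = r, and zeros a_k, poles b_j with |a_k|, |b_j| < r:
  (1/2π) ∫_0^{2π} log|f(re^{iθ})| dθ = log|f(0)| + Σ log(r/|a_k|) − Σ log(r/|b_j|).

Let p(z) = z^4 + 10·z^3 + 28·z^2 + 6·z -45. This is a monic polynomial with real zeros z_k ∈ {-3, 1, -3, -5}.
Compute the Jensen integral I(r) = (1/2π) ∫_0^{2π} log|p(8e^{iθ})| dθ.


Zeros: -5, -3, -3, 1; r = 8.
Inside |z| < r: -5, -3, -3, 1. Outside (|z| ≥ r): ∅.
p(0) = -45, so log|p(0)| = log(45) = 3.8067.
Apply Jensen: I(r) = log|p(0)| + Σ_k log(r/|z_k|), summed over zeros inside |z| < r.
  log(r/|z_k|) for z_k = -3: log(8/3) = 0.9808
  log(r/|z_k|) for z_k = 1: log(8/1) = 2.0794
  log(r/|z_k|) for z_k = -3: log(8/3) = 0.9808
  log(r/|z_k|) for z_k = -5: log(8/5) = 0.4700
Sum over inside zeros: 4.5111.
I(r) = log|p(0)| + (inside sum) = 3.8067 + 4.5111 = 8.3178.
Closed form (all zeros inside, monic): I(r) = n·log(r) = 4·log(8) = 8.3178. ✓

I(r) ≈ 8.3178.


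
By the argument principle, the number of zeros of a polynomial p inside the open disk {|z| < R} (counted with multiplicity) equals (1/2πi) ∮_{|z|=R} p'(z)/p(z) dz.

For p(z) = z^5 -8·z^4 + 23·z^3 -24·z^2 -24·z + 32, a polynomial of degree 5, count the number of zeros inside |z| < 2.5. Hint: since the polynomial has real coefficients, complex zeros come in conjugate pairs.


The zeros of p are: (2 + 2i), (2 - 2i), -1, 1, 4.
Their magnitudes are: 2.828, 2.828, 1, 1, 4.
Zeros with |z| < R = 2.5: -1, 1.
Count = 2.
By the argument principle, (1/2πi) ∮_{|z|=R} p'(z)/p(z) dz equals exactly this count.

Number of zeros inside |z| < 2.5: 2.


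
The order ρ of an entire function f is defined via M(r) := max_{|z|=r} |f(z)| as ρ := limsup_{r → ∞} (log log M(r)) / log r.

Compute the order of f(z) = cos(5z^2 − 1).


Write cos(w) = (e^{iw} ± e^{−iw})/(2 or 2i), so |cos(w)| ≤ e^{|w|}. With w = 5z^2 − 1, |w| ≤ 5r^2 + 1 on |z|=r, giving M(r) ≤ e^{5r^2 + 1} and ρ ≤ 2. For the lower bound, choose z on |z|=r with 5z^2 purely imaginary of modulus 5r^2; then |cos(5z^2 − 1)| grows like e^{5r^2}/2, so ρ ≥ 2. Hence ρ = 2.
Therefore ρ = 2.

Order ρ = 2.


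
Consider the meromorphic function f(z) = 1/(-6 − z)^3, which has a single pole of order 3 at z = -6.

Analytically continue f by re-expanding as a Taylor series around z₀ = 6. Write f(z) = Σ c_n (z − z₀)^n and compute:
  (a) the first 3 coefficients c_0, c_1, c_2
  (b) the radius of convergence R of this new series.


Let w = z − z₀, so z = z₀ + w.
Then -6 − z = -6 − (z₀ + w) = (-6 − z₀) − w = -12 − w.
f(z) = 1/(-12 − w)^3 = (1/(-12)^3) · (1 − w/(-12))^{−3}.
By the binomial series (1−u)^{−3} = Σ_{n≥0} C(n+2, 2) u^n for |u|<1, with u = w/(-12):
  c_n = C(n+2, 2) / (-12)^(n+3).
  c_0 = 1/(-12)^3 = -1/1728.
  c_1 = 3/(-12)^4 = 1/6912.
  c_2 = 6/(-12)^5 = -1/41472.
The series is valid for |w/d| < 1, i.e. |z − z₀| < |d|.
Radius of convergence: R = |-6 − z₀| = |-12| = 12 (distance from z₀ to the singularity z = -6).

c_0 = -1/1728, c_1 = 1/6912, c_2 = -1/41472; R = 12.


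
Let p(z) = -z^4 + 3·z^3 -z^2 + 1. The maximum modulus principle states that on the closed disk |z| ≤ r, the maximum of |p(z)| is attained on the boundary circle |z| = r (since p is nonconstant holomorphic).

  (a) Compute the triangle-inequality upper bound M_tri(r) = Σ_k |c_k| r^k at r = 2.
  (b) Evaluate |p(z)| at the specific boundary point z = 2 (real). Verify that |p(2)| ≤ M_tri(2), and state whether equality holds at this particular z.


Coefficients: c_0 = 1, c_1 = 0, c_2 = -1, c_3 = 3, c_4 = -1. Radius r = 2.
Part (a). Triangle bound: M_tri(r) = Σ_k |c_k| r^k
  = |1|·2^0 + |0|·2^1 + |-1|·2^2 + |3|·2^3 + |-1|·2^4
  = 1 + 0 + 4 + 24 + 16 = 45.
This bounds M(r) := max_{|z|=r} |p(z)| from above; equality holds iff all terms c_k z^k can be made to align in phase at a single z on |z|=r.
Part (b). At z = 2 (real, on the circle |z| = r):
  p(2) = (1)·2^0 + (0)·2^1 + (-1)·2^2 + (3)·2^3 + (-1)·2^4 = 5.
  |p(2)| = 5.
Check: |p(2)| = 5 ≤ 45 = M_tri(2). ✓ Equality does not hold at z = 2 (the coefficients have mixed signs, so the terms do not all align in phase there).

M_tri(2) = 45; |p(2)| = 5; equality at z=2: no.


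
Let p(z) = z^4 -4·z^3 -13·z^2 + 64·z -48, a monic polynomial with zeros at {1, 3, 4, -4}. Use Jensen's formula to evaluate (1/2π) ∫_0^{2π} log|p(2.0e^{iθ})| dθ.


Zeros: -4, 1, 3, 4; r = 2.0.
Inside |z| < r: 1. Outside (|z| ≥ r): -4, 3, 4.
p(0) = -48, so log|p(0)| = log(48) = 3.8712.
Apply Jensen: I(r) = log|p(0)| + Σ_k log(r/|z_k|), summed over zeros inside |z| < r.
  log(r/|z_k|) for z_k = 1: log(2.0/1) = 0.6931
  Outside zeros (-4, 3, 4) contribute nothing to the Jensen sum.
Sum over inside zeros: 0.6931.
I(r) = log|p(0)| + (inside sum) = 3.8712 + 0.6931 = 4.5643.
Note: since some zeros are outside |z| ≤ r, the simplified n·log(r) form does NOT apply — only the inside zeros contribute.

I(r) ≈ 4.5643.


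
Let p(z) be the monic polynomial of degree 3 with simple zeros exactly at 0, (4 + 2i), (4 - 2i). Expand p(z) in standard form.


The polynomial is p(z) = ∏_{α ∈ S} (z − α), where S = {0, (4 + 2i), (4 - 2i)}.
Expanding the product yields: p(z) = z^3 -8·z^2 + 20·z.
Note conjugate pairs combine to real quadratics: (z − (4+2i))(z − (4−2i)) = z² − 8z + 20.
The resulting polynomial has degree 3 and real coefficients as required.

p(z) = z^3 -8·z^2 + 20·z.


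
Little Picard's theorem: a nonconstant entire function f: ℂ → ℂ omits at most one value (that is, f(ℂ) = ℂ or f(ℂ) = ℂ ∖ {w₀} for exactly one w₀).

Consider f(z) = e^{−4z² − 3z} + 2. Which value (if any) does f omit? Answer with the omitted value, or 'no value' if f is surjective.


Little Picard bounds the complement of f(ℂ) to at most one point.
The exponent g(z) = −4z² − 3z is a nonconstant polynomial, hence surjective onto ℂ. So e^{g(z)} takes every value in {e^w : w ∈ ℂ} = ℂ ∖ {0}. Adding 2 shifts the range to ℂ ∖ {2}. f omits exactly 2.

Omitted value: 2.


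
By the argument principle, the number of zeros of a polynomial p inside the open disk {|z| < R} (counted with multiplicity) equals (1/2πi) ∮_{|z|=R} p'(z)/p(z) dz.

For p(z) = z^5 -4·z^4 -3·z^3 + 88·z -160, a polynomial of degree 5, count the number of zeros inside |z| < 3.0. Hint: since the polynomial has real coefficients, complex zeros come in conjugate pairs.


The zeros of p are: 4, (2 + 1i), (2 - 1i), (-2 + 2i), (-2 - 2i).
Their magnitudes are: 4, 2.236, 2.236, 2.828, 2.828.
Zeros with |z| < R = 3.0: (2 + 1i), (2 - 1i), (-2 + 2i), (-2 - 2i).
Count = 4.
By the argument principle, (1/2πi) ∮_{|z|=R} p'(z)/p(z) dz equals exactly this count.

Number of zeros inside |z| < 3.0: 4.


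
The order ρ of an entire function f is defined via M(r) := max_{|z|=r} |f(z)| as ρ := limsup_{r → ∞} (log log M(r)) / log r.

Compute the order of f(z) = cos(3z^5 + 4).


Write cos(w) = (e^{iw} ± e^{−iw})/(2 or 2i), so |cos(w)| ≤ e^{|w|}. With w = 3z^5 + 4, |w| ≤ 3r^5 + 4 on |z|=r, giving M(r) ≤ e^{3r^5 + 4} and ρ ≤ 5. For the lower bound, choose z on |z|=r with 3z^5 purely imaginary of modulus 3r^5; then |cos(3z^5 + 4)| grows like e^{3r^5}/2, so ρ ≥ 5. Hence ρ = 5.
Therefore ρ = 5.

Order ρ = 5.


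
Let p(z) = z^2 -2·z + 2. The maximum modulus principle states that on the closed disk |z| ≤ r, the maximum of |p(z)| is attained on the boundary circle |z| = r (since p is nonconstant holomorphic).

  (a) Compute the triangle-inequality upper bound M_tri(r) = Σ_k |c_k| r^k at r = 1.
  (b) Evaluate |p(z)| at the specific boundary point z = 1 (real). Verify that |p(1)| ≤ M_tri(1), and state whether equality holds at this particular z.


Coefficients: c_0 = 2, c_1 = -2, c_2 = 1. Radius r = 1.
Part (a). Triangle bound: M_tri(r) = Σ_k |c_k| r^k
  = |2|·1^0 + |-2|·1^1 + |1|·1^2
  = 2 + 2 + 1 = 5.
This bounds M(r) := max_{|z|=r} |p(z)| from above; equality holds iff all terms c_k z^k can be made to align in phase at a single z on |z|=r.
Part (b). At z = 1 (real, on the circle |z| = r):
  p(1) = (2)·1^0 + (-2)·1^1 + (1)·1^2 = 1.
  |p(1)| = 1.
Check: |p(1)| = 1 ≤ 5 = M_tri(1). ✓ Equality does not hold at z = 1 (the coefficients have mixed signs, so the terms do not all align in phase there).

M_tri(1) = 5; |p(1)| = 1; equality at z=1: no.


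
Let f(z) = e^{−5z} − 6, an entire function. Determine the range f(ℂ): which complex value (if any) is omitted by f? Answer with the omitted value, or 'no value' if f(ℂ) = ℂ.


Little Picard bounds the complement of f(ℂ) to at most one point.
e^{−5z} is never zero on ℂ, so 1·e^{−5z} takes every value in ℂ ∖ {0}. Adding -6 shifts the range to ℂ ∖ {-6}. Thus f omits exactly the value -6.

Omitted value: -6.


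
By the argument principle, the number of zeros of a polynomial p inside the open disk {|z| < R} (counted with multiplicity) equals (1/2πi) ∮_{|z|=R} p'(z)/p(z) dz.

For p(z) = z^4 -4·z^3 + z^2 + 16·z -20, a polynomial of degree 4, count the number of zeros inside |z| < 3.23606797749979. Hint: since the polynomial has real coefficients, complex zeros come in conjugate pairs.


The zeros of p are: (2 + 1i), (2 - 1i), -2, 2.
Their magnitudes are: 2.236, 2.236, 2, 2.
Zeros with |z| < R = 3.23606797749979: (2 + 1i), (2 - 1i), -2, 2.
Count = 4.
By the argument principle, (1/2πi) ∮_{|z|=R} p'(z)/p(z) dz equals exactly this count.

Number of zeros inside |z| < 3.23606797749979: 4.


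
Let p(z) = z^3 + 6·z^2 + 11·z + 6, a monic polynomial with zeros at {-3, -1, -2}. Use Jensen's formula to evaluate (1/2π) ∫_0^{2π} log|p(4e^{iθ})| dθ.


Zeros: -3, -2, -1; r = 4.
Inside |z| < r: -3, -2, -1. Outside (|z| ≥ r): ∅.
p(0) = 6, so log|p(0)| = log(6) = 1.7918.
Apply Jensen: I(r) = log|p(0)| + Σ_k log(r/|z_k|), summed over zeros inside |z| < r.
  log(r/|z_k|) for z_k = -3: log(4/3) = 0.2877
  log(r/|z_k|) for z_k = -1: log(4/1) = 1.3863
  log(r/|z_k|) for z_k = -2: log(4/2) = 0.6931
Sum over inside zeros: 2.3671.
I(r) = log|p(0)| + (inside sum) = 1.7918 + 2.3671 = 4.1589.
Closed form (all zeros inside, monic): I(r) = n·log(r) = 3·log(4) = 4.1589. ✓

I(r) ≈ 4.1589.


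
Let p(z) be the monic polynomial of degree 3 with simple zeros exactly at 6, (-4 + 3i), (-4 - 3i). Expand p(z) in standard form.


The polynomial is p(z) = ∏_{α ∈ S} (z − α), where S = {6, (-4 + 3i), (-4 - 3i)}.
Expanding the product yields: p(z) = z^3 + 2·z^2 -23·z -150.
Note conjugate pairs combine to real quadratics: (z − (-4+3i))(z − (-4−3i)) = z² + 8z + 25.
The resulting polynomial has degree 3 and real coefficients as required.

p(z) = z^3 + 2·z^2 -23·z -150.


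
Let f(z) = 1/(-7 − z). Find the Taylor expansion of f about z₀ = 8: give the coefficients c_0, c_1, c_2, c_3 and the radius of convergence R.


Let w = z − z₀, so z = z₀ + w.
Then -7 − z = -7 − (z₀ + w) = (-7 − z₀) − w = -15 − w.
f(z) = 1/(-15 − w) = (1/(-15)) · 1/(1 − w/(-15)) = Σ_{n≥0} w^n / (-15)^(n+1).
So c_n = 1/(-15)^(n+1):
  c_0 = 1/(-15)^1 = -1/15.
  c_1 = 1/(-15)^2 = 1/225.
  c_2 = 1/(-15)^3 = -1/3375.
  c_3 = 1/(-15)^4 = 1/50625.
The series is valid for |w/d| < 1, i.e. |z − z₀| < |d|.
Radius of convergence: R = |-7 − z₀| = |-15| = 15 (distance from z₀ to the singularity z = -7).

c_0 = -1/15, c_1 = 1/225, c_2 = -1/3375, c_3 = 1/50625; R = 15.


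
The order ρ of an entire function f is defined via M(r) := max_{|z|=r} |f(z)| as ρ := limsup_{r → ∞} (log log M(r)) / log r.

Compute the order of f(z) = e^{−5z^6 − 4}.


|e^{−5z^6 − 4}| = e^{Re(-5·z^6) + -4} ≤ e^{5|z|^6 + -4} = e^{5r^6 + -4} on |z| = r, so ρ ≤ 6. Choosing z on |z|=r so that -5·z^6 is real positive (always possible by picking arg z appropriately) gives |f(z)| = e^{5r^6 + -4}, matching the bound. The additive constant -4 does not affect log log M(r) ~ 6·log r. Hence ρ = 6.
Therefore ρ = 6.

Order ρ = 6.


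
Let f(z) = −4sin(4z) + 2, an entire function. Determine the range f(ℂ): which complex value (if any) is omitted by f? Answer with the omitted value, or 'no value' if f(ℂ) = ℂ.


Little Picard bounds the complement of f(ℂ) to at most one point.
sin is entire and surjective onto ℂ: for every w ∈ ℂ, sin(ζ) = w has a solution ζ ∈ ℂ (e.g., via the complex inverse arcsin). With ζ = 4z this gives z = ζ/(4). Then -4·sin(4z) takes every value in -4·ℂ = ℂ, and adding 2 is a bijection of ℂ. So f is surjective and omits no value. (Note: only on the real line is sin bounded by [−1, 1].)

Omitted value: no value.


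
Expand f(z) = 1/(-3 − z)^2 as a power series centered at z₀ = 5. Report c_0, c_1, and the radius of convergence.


Let w = z − z₀, so z = z₀ + w.
Then -3 − z = -3 − (z₀ + w) = (-3 − z₀) − w = -8 − w.
f(z) = 1/(-8 − w)^2 = (1/(-8)^2) · (1 − w/(-8))^{−2}.
By the binomial series (1−u)^{−2} = Σ_{n≥0} C(n+1, 1) u^n for |u|<1, with u = w/(-8):
  c_n = C(n+1, 1) / (-8)^(n+2).
  c_0 = 1/(-8)^2 = 1/64.
  c_1 = 2/(-8)^3 = -1/256.
The series is valid for |w/d| < 1, i.e. |z − z₀| < |d|.
Radius of convergence: R = |-3 − z₀| = |-8| = 8 (distance from z₀ to the singularity z = -3).

c_0 = 1/64, c_1 = -1/256; R = 8.
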